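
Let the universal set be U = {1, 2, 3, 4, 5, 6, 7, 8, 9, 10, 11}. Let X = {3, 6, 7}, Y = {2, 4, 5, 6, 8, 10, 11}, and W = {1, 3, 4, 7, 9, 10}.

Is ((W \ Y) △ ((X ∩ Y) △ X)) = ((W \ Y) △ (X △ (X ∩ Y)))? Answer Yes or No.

W \ Y = {1, 3, 7, 9}
X ∩ Y = {6}
(X ∩ Y) △ X = {3, 7}
(W \ Y) △ ((X ∩ Y) △ X) = {1, 9}
X △ (X ∩ Y) = {3, 7}
(W \ Y) △ (X △ (X ∩ Y)) = {1, 9}
Both equal {1, 9}, so (W \ Y) △ ((X ∩ Y) △ X) = (W \ Y) △ (X △ (X ∩ Y)).

Yes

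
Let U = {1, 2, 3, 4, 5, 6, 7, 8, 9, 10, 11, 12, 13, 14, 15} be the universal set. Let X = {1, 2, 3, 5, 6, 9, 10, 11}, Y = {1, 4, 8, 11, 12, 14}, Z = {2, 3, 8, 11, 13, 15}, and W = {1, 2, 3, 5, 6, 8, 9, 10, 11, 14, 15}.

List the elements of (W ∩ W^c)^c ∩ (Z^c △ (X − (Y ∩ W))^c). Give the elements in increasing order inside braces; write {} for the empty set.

W^c = {4, 7, 12, 13}
W ∩ W^c = {}
(W ∩ W^c)^c = {1, 2, 3, 4, 5, 6, 7, 8, 9, 10, 11, 12, 13, 14, 15}
Z^c = {1, 4, 5, 6, 7, 9, 10, 12, 14}
Y ∩ W = {1, 8, 11, 14}
X − (Y ∩ W) = {2, 3, 5, 6, 9, 10}
(X − (Y ∩ W))^c = {1, 4, 7, 8, 11, 12, 13, 14, 15}
Z^c △ (X − (Y ∩ W))^c = {5, 6, 8, 9, 10, 11, 13, 15}
(W ∩ W^c)^c ∩ (Z^c △ (X − (Y ∩ W))^c) = {5, 6, 8, 9, 10, 11, 13, 15}

{5, 6, 8, 9, 10, 11, 13, 15}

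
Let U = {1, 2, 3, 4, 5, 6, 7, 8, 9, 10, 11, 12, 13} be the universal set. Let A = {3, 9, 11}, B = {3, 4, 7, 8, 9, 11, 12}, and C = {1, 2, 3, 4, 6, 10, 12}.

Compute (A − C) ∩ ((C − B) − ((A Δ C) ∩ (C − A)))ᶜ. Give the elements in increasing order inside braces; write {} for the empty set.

A − C = {9, 11}
C − B = {1, 2, 6, 10}
A Δ C = {1, 2, 4, 6, 9, 10, 11, 12}
C − A = {1, 2, 4, 6, 10, 12}
(A Δ C) ∩ (C − A) = {1, 2, 4, 6, 10, 12}
(C − B) − ((A Δ C) ∩ (C − A)) = {}
((C − B) − ((A Δ C) ∩ (C − A)))ᶜ = {1, 2, 3, 4, 5, 6, 7, 8, 9, 10, 11, 12, 13}
(A − C) ∩ ((C − B) − ((A Δ C) ∩ (C − A)))ᶜ = {9, 11}

{9, 11}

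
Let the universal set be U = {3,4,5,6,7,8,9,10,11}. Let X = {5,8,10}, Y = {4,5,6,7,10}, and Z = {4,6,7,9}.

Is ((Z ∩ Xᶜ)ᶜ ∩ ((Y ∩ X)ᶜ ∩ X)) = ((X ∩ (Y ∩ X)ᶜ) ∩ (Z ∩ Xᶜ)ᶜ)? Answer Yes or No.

Xᶜ = {3,4,6,7,9,11}
Z ∩ Xᶜ = {4,6,7,9}
(Z ∩ Xᶜ)ᶜ = {3,5,8,10,11}
Y ∩ X = {5,10}
(Y ∩ X)ᶜ = {3,4,6,7,8,9,11}
(Y ∩ X)ᶜ ∩ X = {8}
(Z ∩ Xᶜ)ᶜ ∩ ((Y ∩ X)ᶜ ∩ X) = {8}
X ∩ (Y ∩ X)ᶜ = {8}
(X ∩ (Y ∩ X)ᶜ) ∩ (Z ∩ Xᶜ)ᶜ = {8}
Both equal {8}, so (Z ∩ Xᶜ)ᶜ ∩ ((Y ∩ X)ᶜ ∩ X) = (X ∩ (Y ∩ X)ᶜ) ∩ (Z ∩ Xᶜ)ᶜ.

Yes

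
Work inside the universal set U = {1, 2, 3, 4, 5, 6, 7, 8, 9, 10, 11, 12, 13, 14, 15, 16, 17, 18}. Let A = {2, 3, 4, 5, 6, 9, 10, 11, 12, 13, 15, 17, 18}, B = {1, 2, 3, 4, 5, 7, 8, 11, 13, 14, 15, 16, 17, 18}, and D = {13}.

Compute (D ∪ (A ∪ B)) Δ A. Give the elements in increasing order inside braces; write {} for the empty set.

{1, 7, 8, 14, 16}

A ∪ B = {1, 2, 3, 4, 5, 6, 7, 8, 9, 10, 11, 12, 13, 14, 15, 16, 17, 18}
D ∪ (A ∪ B) = {1, 2, 3, 4, 5, 6, 7, 8, 9, 10, 11, 12, 13, 14, 15, 16, 17, 18}
(D ∪ (A ∪ B)) Δ A = {1, 7, 8, 14, 16}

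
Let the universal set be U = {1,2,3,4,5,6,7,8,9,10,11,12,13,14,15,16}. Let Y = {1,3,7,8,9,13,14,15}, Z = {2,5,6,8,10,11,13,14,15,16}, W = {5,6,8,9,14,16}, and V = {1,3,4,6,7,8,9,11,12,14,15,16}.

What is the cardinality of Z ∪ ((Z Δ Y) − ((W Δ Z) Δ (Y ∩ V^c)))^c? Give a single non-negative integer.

13

Z Δ Y = {1,2,3,5,6,7,9,10,11,16}
W Δ Z = {2,9,10,11,13,15}
V^c = {2,5,10,13}
Y ∩ V^c = {13}
(W Δ Z) Δ (Y ∩ V^c) = {2,9,10,11,15}
(Z Δ Y) − ((W Δ Z) Δ (Y ∩ V^c)) = {1,3,5,6,7,16}
((Z Δ Y) − ((W Δ Z) Δ (Y ∩ V^c)))^c = {2,4,8,9,10,11,12,13,14,15}
Z ∪ ((Z Δ Y) − ((W Δ Z) Δ (Y ∩ V^c)))^c = {2,4,5,6,8,9,10,11,12,13,14,15,16}
|Z ∪ ((Z Δ Y) − ((W Δ Z) Δ (Y ∩ V^c)))^c| = 13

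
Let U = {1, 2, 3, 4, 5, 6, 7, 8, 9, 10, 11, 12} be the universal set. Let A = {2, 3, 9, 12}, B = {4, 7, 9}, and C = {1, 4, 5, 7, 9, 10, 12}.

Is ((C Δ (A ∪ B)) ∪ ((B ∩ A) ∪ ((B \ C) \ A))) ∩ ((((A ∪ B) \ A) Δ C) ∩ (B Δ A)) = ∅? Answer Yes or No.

A ∪ B = {2, 3, 4, 7, 9, 12}
C Δ (A ∪ B) = {1, 2, 3, 5, 10}
B ∩ A = {9}
B \ C = {}
(B \ C) \ A = {}
(B ∩ A) ∪ ((B \ C) \ A) = {9}
(C Δ (A ∪ B)) ∪ ((B ∩ A) ∪ ((B \ C) \ A)) = {1, 2, 3, 5, 9, 10}
(A ∪ B) \ A = {4, 7}
((A ∪ B) \ A) Δ C = {1, 5, 9, 10, 12}
B Δ A = {2, 3, 4, 7, 12}
(((A ∪ B) \ A) Δ C) ∩ (B Δ A) = {12}
{1, 2, 3, 5, 9, 10} and {12} share no elements.

Yes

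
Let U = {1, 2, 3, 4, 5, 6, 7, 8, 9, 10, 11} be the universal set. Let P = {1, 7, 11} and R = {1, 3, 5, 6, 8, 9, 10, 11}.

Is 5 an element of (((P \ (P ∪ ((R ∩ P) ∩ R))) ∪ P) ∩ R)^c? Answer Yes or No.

Yes

5 ∈ R and 5 ∉ P, so 5 ∉ R ∩ P
5 ∉ (R ∩ P) and 5 ∈ R, so 5 ∉ (R ∩ P) ∩ R
5 ∉ P and 5 ∉ ((R ∩ P) ∩ R), so 5 ∉ P ∪ ((R ∩ P) ∩ R)
5 ∉ P and 5 ∉ (P ∪ ((R ∩ P) ∩ R)), so 5 ∉ P \ (P ∪ ((R ∩ P) ∩ R))
5 ∉ (P \ (P ∪ ((R ∩ P) ∩ R))) and 5 ∉ P, so 5 ∉ (P \ (P ∪ ((R ∩ P) ∩ R))) ∪ P
5 ∉ ((P \ (P ∪ ((R ∩ P) ∩ R))) ∪ P) and 5 ∈ R, so 5 ∉ ((P \ (P ∪ ((R ∩ P) ∩ R))) ∪ P) ∩ R
5 ∈ (((P \ (P ∪ ((R ∩ P) ∩ R))) ∪ P) ∩ R)^c since 5 ∉ (((P \ (P ∪ ((R ∩ P) ∩ R))) ∪ P) ∩ R)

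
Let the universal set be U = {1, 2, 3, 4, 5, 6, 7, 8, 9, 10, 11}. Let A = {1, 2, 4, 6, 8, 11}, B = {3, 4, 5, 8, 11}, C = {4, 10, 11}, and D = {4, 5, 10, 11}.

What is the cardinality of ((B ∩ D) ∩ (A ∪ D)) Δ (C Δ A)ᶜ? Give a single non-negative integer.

3

B ∩ D = {4, 5, 11}
A ∪ D = {1, 2, 4, 5, 6, 8, 10, 11}
(B ∩ D) ∩ (A ∪ D) = {4, 5, 11}
C Δ A = {1, 2, 6, 8, 10}
(C Δ A)ᶜ = {3, 4, 5, 7, 9, 11}
((B ∩ D) ∩ (A ∪ D)) Δ (C Δ A)ᶜ = {3, 7, 9}
|((B ∩ D) ∩ (A ∪ D)) Δ (C Δ A)ᶜ| = 3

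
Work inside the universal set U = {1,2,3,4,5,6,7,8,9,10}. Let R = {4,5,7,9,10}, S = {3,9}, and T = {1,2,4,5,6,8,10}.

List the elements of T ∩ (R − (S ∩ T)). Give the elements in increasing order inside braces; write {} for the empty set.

{4,5,10}

S ∩ T = {}
R − (S ∩ T) = {4,5,7,9,10}
T ∩ (R − (S ∩ T)) = {4,5,10}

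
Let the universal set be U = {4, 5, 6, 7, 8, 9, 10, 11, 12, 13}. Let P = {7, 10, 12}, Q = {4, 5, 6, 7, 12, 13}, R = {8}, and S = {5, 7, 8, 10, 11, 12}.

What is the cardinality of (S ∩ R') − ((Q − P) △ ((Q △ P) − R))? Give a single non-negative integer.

R' = {4, 5, 6, 7, 9, 10, 11, 12, 13}
S ∩ R' = {5, 7, 10, 11, 12}
Q − P = {4, 5, 6, 13}
Q △ P = {4, 5, 6, 10, 13}
(Q △ P) − R = {4, 5, 6, 10, 13}
(Q − P) △ ((Q △ P) − R) = {10}
(S ∩ R') − ((Q − P) △ ((Q △ P) − R)) = {5, 7, 11, 12}
|(S ∩ R') − ((Q − P) △ ((Q △ P) − R))| = 4

4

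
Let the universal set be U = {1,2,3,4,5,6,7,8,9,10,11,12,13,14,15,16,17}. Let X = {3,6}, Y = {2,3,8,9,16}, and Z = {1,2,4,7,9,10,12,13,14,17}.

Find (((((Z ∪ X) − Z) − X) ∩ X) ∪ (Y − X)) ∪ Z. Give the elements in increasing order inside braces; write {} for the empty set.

Z ∪ X = {1,2,3,4,6,7,9,10,12,13,14,17}
(Z ∪ X) − Z = {3,6}
((Z ∪ X) − Z) − X = {}
(((Z ∪ X) − Z) − X) ∩ X = {}
Y − X = {2,8,9,16}
((((Z ∪ X) − Z) − X) ∩ X) ∪ (Y − X) = {2,8,9,16}
(((((Z ∪ X) − Z) − X) ∩ X) ∪ (Y − X)) ∪ Z = {1,2,4,7,8,9,10,12,13,14,16,17}

{1,2,4,7,8,9,10,12,13,14,16,17}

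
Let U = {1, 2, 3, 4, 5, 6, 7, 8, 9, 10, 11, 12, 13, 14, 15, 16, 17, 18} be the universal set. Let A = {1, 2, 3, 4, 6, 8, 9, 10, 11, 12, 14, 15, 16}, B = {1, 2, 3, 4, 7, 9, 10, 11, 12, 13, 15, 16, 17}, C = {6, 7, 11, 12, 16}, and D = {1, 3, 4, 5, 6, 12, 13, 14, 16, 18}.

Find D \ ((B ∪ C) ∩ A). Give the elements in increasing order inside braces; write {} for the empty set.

B ∪ C = {1, 2, 3, 4, 6, 7, 9, 10, 11, 12, 13, 15, 16, 17}
(B ∪ C) ∩ A = {1, 2, 3, 4, 6, 9, 10, 11, 12, 15, 16}
D \ ((B ∪ C) ∩ A) = {5, 13, 14, 18}

{5, 13, 14, 18}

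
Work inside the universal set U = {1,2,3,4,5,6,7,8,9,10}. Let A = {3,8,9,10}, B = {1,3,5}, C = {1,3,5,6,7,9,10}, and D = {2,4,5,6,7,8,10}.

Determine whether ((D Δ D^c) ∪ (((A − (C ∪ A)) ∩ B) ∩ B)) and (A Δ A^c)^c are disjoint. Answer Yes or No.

D^c = {1,3,9}
D Δ D^c = {1,2,3,4,5,6,7,8,9,10}
C ∪ A = {1,3,5,6,7,8,9,10}
A − (C ∪ A) = {}
(A − (C ∪ A)) ∩ B = {}
((A − (C ∪ A)) ∩ B) ∩ B = {}
(D Δ D^c) ∪ (((A − (C ∪ A)) ∩ B) ∩ B) = {1,2,3,4,5,6,7,8,9,10}
A^c = {1,2,4,5,6,7}
A Δ A^c = {1,2,3,4,5,6,7,8,9,10}
(A Δ A^c)^c = {}
{1,2,3,4,5,6,7,8,9,10} and {} share no elements.

Yes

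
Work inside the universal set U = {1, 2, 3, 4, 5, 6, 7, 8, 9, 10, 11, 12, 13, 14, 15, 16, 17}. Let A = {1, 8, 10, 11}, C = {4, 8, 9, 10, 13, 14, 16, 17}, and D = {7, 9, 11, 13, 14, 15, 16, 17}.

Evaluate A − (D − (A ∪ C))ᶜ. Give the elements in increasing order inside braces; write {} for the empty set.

{}

A ∪ C = {1, 4, 8, 9, 10, 11, 13, 14, 16, 17}
D − (A ∪ C) = {7, 15}
(D − (A ∪ C))ᶜ = {1, 2, 3, 4, 5, 6, 8, 9, 10, 11, 12, 13, 14, 16, 17}
A − (D − (A ∪ C))ᶜ = {}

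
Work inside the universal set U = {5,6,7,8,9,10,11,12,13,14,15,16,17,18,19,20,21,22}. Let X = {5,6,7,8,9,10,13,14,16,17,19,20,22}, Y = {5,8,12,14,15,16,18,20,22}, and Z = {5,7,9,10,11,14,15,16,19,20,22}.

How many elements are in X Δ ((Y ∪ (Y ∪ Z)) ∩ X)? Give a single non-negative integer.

3

Y ∪ Z = {5,7,8,9,10,11,12,14,15,16,18,19,20,22}
Y ∪ (Y ∪ Z) = {5,7,8,9,10,11,12,14,15,16,18,19,20,22}
(Y ∪ (Y ∪ Z)) ∩ X = {5,7,8,9,10,14,16,19,20,22}
X Δ ((Y ∪ (Y ∪ Z)) ∩ X) = {6,13,17}
|X Δ ((Y ∪ (Y ∪ Z)) ∩ X)| = 3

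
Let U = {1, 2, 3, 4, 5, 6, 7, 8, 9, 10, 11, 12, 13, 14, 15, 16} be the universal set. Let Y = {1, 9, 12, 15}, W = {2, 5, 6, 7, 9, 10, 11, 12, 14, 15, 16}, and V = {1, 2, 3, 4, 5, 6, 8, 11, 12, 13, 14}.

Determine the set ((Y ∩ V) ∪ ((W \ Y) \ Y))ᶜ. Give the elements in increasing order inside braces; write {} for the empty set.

{3, 4, 8, 9, 13, 15}

Y ∩ V = {1, 12}
W \ Y = {2, 5, 6, 7, 10, 11, 14, 16}
(W \ Y) \ Y = {2, 5, 6, 7, 10, 11, 14, 16}
(Y ∩ V) ∪ ((W \ Y) \ Y) = {1, 2, 5, 6, 7, 10, 11, 12, 14, 16}
((Y ∩ V) ∪ ((W \ Y) \ Y))ᶜ = {3, 4, 8, 9, 13, 15}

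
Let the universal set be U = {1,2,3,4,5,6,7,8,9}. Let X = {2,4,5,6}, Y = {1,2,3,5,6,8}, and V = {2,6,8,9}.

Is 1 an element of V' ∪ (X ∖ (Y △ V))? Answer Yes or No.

1 ∉ V, so 1 ∈ V'
1 ∈ Y and 1 ∉ V, so 1 ∈ Y △ V
1 ∉ X and 1 ∈ (Y △ V), so 1 ∉ X ∖ (Y △ V)
1 ∈ V' and 1 ∉ (X ∖ (Y △ V)), so 1 ∈ V' ∪ (X ∖ (Y △ V))

Yes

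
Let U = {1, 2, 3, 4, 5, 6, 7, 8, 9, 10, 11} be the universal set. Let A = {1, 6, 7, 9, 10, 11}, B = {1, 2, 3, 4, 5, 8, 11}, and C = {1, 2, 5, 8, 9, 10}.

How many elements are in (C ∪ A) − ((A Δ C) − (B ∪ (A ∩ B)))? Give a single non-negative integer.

7

C ∪ A = {1, 2, 5, 6, 7, 8, 9, 10, 11}
A Δ C = {2, 5, 6, 7, 8, 11}
A ∩ B = {1, 11}
B ∪ (A ∩ B) = {1, 2, 3, 4, 5, 8, 11}
(A Δ C) − (B ∪ (A ∩ B)) = {6, 7}
(C ∪ A) − ((A Δ C) − (B ∪ (A ∩ B))) = {1, 2, 5, 8, 9, 10, 11}
|(C ∪ A) − ((A Δ C) − (B ∪ (A ∩ B)))| = 7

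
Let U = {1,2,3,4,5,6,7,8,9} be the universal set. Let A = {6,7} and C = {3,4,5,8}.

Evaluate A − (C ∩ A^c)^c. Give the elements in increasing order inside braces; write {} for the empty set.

{}

A^c = {1,2,3,4,5,8,9}
C ∩ A^c = {3,4,5,8}
(C ∩ A^c)^c = {1,2,6,7,9}
A − (C ∩ A^c)^c = {}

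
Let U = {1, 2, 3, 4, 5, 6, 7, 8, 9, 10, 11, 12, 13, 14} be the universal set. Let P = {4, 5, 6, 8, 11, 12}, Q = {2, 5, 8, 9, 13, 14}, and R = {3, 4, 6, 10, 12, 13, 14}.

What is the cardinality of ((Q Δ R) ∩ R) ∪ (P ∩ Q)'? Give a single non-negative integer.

Q Δ R = {2, 3, 4, 5, 6, 8, 9, 10, 12}
(Q Δ R) ∩ R = {3, 4, 6, 10, 12}
P ∩ Q = {5, 8}
(P ∩ Q)' = {1, 2, 3, 4, 6, 7, 9, 10, 11, 12, 13, 14}
((Q Δ R) ∩ R) ∪ (P ∩ Q)' = {1, 2, 3, 4, 6, 7, 9, 10, 11, 12, 13, 14}
|((Q Δ R) ∩ R) ∪ (P ∩ Q)'| = 12

12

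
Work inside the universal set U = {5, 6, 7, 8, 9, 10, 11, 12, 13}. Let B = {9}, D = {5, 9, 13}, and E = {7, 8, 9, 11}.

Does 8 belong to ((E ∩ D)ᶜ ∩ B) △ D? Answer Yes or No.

8 ∈ E and 8 ∉ D, so 8 ∉ E ∩ D
8 ∈ (E ∩ D)ᶜ since 8 ∉ (E ∩ D)
8 ∈ (E ∩ D)ᶜ and 8 ∉ B, so 8 ∉ (E ∩ D)ᶜ ∩ B
8 ∉ ((E ∩ D)ᶜ ∩ B) and 8 ∉ D, so 8 ∉ ((E ∩ D)ᶜ ∩ B) △ D

No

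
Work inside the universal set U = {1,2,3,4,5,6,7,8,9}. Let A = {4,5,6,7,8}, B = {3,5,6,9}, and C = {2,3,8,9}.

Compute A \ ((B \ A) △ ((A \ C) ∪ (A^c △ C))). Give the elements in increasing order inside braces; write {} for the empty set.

{}

B \ A = {3,9}
A \ C = {4,5,6,7}
A^c = {1,2,3,9}
A^c △ C = {1,8}
(A \ C) ∪ (A^c △ C) = {1,4,5,6,7,8}
(B \ A) △ ((A \ C) ∪ (A^c △ C)) = {1,3,4,5,6,7,8,9}
A \ ((B \ A) △ ((A \ C) ∪ (A^c △ C))) = {}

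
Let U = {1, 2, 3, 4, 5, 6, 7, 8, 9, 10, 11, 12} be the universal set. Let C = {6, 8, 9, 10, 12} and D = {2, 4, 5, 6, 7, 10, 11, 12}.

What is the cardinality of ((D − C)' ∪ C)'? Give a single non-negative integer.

D − C = {2, 4, 5, 7, 11}
(D − C)' = {1, 3, 6, 8, 9, 10, 12}
(D − C)' ∪ C = {1, 3, 6, 8, 9, 10, 12}
((D − C)' ∪ C)' = {2, 4, 5, 7, 11}
|((D − C)' ∪ C)'| = 5

5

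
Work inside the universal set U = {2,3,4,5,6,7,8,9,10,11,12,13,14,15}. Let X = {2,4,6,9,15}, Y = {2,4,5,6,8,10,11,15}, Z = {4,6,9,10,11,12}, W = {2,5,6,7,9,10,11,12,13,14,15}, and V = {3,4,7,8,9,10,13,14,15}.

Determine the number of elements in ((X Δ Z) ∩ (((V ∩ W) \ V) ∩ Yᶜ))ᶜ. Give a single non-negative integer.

14

X Δ Z = {2,10,11,12,15}
V ∩ W = {7,9,10,13,14,15}
(V ∩ W) \ V = {}
Yᶜ = {3,7,9,12,13,14}
((V ∩ W) \ V) ∩ Yᶜ = {}
(X Δ Z) ∩ (((V ∩ W) \ V) ∩ Yᶜ) = {}
((X Δ Z) ∩ (((V ∩ W) \ V) ∩ Yᶜ))ᶜ = {2,3,4,5,6,7,8,9,10,11,12,13,14,15}
|((X Δ Z) ∩ (((V ∩ W) \ V) ∩ Yᶜ))ᶜ| = 14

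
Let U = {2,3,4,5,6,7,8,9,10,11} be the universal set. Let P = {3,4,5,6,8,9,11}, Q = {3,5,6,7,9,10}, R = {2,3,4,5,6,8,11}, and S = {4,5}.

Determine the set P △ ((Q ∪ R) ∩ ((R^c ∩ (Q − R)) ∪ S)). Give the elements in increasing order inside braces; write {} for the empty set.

Q ∪ R = {2,3,4,5,6,7,8,9,10,11}
R^c = {7,9,10}
Q − R = {7,9,10}
R^c ∩ (Q − R) = {7,9,10}
(R^c ∩ (Q − R)) ∪ S = {4,5,7,9,10}
(Q ∪ R) ∩ ((R^c ∩ (Q − R)) ∪ S) = {4,5,7,9,10}
P △ ((Q ∪ R) ∩ ((R^c ∩ (Q − R)) ∪ S)) = {3,6,7,8,10,11}

{3,6,7,8,10,11}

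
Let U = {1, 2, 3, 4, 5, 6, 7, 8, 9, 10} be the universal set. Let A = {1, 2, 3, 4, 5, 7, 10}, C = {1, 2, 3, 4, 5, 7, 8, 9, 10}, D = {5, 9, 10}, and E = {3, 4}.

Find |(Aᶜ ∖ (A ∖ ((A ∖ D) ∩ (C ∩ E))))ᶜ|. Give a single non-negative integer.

Aᶜ = {6, 8, 9}
A ∖ D = {1, 2, 3, 4, 7}
C ∩ E = {3, 4}
(A ∖ D) ∩ (C ∩ E) = {3, 4}
A ∖ ((A ∖ D) ∩ (C ∩ E)) = {1, 2, 5, 7, 10}
Aᶜ ∖ (A ∖ ((A ∖ D) ∩ (C ∩ E))) = {6, 8, 9}
(Aᶜ ∖ (A ∖ ((A ∖ D) ∩ (C ∩ E))))ᶜ = {1, 2, 3, 4, 5, 7, 10}
|(Aᶜ ∖ (A ∖ ((A ∖ D) ∩ (C ∩ E))))ᶜ| = 7

7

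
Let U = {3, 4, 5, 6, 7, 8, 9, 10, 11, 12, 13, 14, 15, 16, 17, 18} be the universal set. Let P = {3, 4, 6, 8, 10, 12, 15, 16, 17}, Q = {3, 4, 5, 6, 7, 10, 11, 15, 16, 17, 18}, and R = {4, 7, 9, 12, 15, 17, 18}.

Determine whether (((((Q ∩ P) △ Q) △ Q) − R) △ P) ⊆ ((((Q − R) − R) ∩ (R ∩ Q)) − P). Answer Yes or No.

Q ∩ P = {3, 4, 6, 10, 15, 16, 17}
(Q ∩ P) △ Q = {5, 7, 11, 18}
((Q ∩ P) △ Q) △ Q = {3, 4, 6, 10, 15, 16, 17}
(((Q ∩ P) △ Q) △ Q) − R = {3, 6, 10, 16}
((((Q ∩ P) △ Q) △ Q) − R) △ P = {4, 8, 12, 15, 17}
Q − R = {3, 5, 6, 10, 11, 16}
(Q − R) − R = {3, 5, 6, 10, 11, 16}
R ∩ Q = {4, 7, 15, 17, 18}
((Q − R) − R) ∩ (R ∩ Q) = {}
(((Q − R) − R) ∩ (R ∩ Q)) − P = {}
4 ∈ ((((Q ∩ P) △ Q) △ Q) − R) △ P but 4 ∉ (((Q − R) − R) ∩ (R ∩ Q)) − P, so the inclusion fails.

No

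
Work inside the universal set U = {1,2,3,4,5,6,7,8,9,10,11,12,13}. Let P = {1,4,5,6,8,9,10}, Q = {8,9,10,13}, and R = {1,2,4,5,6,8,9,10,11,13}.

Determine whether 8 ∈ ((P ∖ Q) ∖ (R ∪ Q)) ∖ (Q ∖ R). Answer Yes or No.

8 ∈ P and 8 ∈ Q, so 8 ∉ P ∖ Q
8 ∈ R and 8 ∈ Q, so 8 ∈ R ∪ Q
8 ∉ (P ∖ Q) and 8 ∈ (R ∪ Q), so 8 ∉ (P ∖ Q) ∖ (R ∪ Q)
8 ∈ Q and 8 ∈ R, so 8 ∉ Q ∖ R
8 ∉ ((P ∖ Q) ∖ (R ∪ Q)) and 8 ∉ (Q ∖ R), so 8 ∉ ((P ∖ Q) ∖ (R ∪ Q)) ∖ (Q ∖ R)

No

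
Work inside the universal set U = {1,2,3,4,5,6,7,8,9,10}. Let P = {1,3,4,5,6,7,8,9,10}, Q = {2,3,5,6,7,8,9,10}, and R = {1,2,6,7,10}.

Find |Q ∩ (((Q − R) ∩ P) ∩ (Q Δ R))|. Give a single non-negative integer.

Q − R = {3,5,8,9}
(Q − R) ∩ P = {3,5,8,9}
Q Δ R = {1,3,5,8,9}
((Q − R) ∩ P) ∩ (Q Δ R) = {3,5,8,9}
Q ∩ (((Q − R) ∩ P) ∩ (Q Δ R)) = {3,5,8,9}
|Q ∩ (((Q − R) ∩ P) ∩ (Q Δ R))| = 4

4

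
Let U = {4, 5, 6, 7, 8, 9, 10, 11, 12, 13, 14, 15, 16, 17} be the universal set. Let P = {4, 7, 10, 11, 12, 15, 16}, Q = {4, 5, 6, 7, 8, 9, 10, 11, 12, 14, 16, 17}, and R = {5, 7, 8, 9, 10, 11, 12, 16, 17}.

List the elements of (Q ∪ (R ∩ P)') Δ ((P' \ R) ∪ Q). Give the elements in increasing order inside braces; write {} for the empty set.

{15}

R ∩ P = {7, 10, 11, 12, 16}
(R ∩ P)' = {4, 5, 6, 8, 9, 13, 14, 15, 17}
Q ∪ (R ∩ P)' = {4, 5, 6, 7, 8, 9, 10, 11, 12, 13, 14, 15, 16, 17}
P' = {5, 6, 8, 9, 13, 14, 17}
P' \ R = {6, 13, 14}
(P' \ R) ∪ Q = {4, 5, 6, 7, 8, 9, 10, 11, 12, 13, 14, 16, 17}
(Q ∪ (R ∩ P)') Δ ((P' \ R) ∪ Q) = {15}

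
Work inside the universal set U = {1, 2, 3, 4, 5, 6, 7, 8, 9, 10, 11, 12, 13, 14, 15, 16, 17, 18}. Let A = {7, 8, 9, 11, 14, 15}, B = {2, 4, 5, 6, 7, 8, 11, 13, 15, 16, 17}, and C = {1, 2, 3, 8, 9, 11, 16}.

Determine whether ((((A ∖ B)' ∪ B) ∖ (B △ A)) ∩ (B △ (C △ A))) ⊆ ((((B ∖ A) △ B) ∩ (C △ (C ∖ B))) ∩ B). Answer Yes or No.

No

A ∖ B = {9, 14}
(A ∖ B)' = {1, 2, 3, 4, 5, 6, 7, 8, 10, 11, 12, 13, 15, 16, 17, 18}
(A ∖ B)' ∪ B = {1, 2, 3, 4, 5, 6, 7, 8, 10, 11, 12, 13, 15, 16, 17, 18}
B △ A = {2, 4, 5, 6, 9, 13, 14, 16, 17}
((A ∖ B)' ∪ B) ∖ (B △ A) = {1, 3, 7, 8, 10, 11, 12, 15, 18}
C △ A = {1, 2, 3, 7, 14, 15, 16}
B △ (C △ A) = {1, 3, 4, 5, 6, 8, 11, 13, 14, 17}
(((A ∖ B)' ∪ B) ∖ (B △ A)) ∩ (B △ (C △ A)) = {1, 3, 8, 11}
B ∖ A = {2, 4, 5, 6, 13, 16, 17}
(B ∖ A) △ B = {7, 8, 11, 15}
C ∖ B = {1, 3, 9}
C △ (C ∖ B) = {2, 8, 11, 16}
((B ∖ A) △ B) ∩ (C △ (C ∖ B)) = {8, 11}
(((B ∖ A) △ B) ∩ (C △ (C ∖ B))) ∩ B = {8, 11}
1 ∈ (((A ∖ B)' ∪ B) ∖ (B △ A)) ∩ (B △ (C △ A)) but 1 ∉ (((B ∖ A) △ B) ∩ (C △ (C ∖ B))) ∩ B, so the inclusion fails.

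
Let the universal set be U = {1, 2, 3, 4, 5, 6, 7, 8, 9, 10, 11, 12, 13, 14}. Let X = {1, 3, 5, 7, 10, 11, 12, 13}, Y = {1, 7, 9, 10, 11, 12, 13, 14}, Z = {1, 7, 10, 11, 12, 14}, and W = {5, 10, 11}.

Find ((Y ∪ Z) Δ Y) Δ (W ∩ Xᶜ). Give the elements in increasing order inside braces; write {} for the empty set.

Y ∪ Z = {1, 7, 9, 10, 11, 12, 13, 14}
(Y ∪ Z) Δ Y = {}
Xᶜ = {2, 4, 6, 8, 9, 14}
W ∩ Xᶜ = {}
((Y ∪ Z) Δ Y) Δ (W ∩ Xᶜ) = {}

{}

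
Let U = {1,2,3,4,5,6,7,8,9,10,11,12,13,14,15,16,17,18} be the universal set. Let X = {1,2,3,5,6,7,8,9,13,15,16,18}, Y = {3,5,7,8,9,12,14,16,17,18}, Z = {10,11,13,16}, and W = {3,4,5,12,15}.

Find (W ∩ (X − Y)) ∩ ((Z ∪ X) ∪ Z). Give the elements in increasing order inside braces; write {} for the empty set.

{15}

X − Y = {1,2,6,13,15}
W ∩ (X − Y) = {15}
Z ∪ X = {1,2,3,5,6,7,8,9,10,11,13,15,16,18}
(Z ∪ X) ∪ Z = {1,2,3,5,6,7,8,9,10,11,13,15,16,18}
(W ∩ (X − Y)) ∩ ((Z ∪ X) ∪ Z) = {15}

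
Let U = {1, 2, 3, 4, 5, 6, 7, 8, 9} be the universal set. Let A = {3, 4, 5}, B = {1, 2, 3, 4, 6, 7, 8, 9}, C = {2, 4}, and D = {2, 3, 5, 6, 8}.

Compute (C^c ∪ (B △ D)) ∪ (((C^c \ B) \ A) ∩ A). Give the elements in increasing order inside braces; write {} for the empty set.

C^c = {1, 3, 5, 6, 7, 8, 9}
B △ D = {1, 4, 5, 7, 9}
C^c ∪ (B △ D) = {1, 3, 4, 5, 6, 7, 8, 9}
C^c \ B = {5}
(C^c \ B) \ A = {}
((C^c \ B) \ A) ∩ A = {}
(C^c ∪ (B △ D)) ∪ (((C^c \ B) \ A) ∩ A) = {1, 3, 4, 5, 6, 7, 8, 9}

{1, 3, 4, 5, 6, 7, 8, 9}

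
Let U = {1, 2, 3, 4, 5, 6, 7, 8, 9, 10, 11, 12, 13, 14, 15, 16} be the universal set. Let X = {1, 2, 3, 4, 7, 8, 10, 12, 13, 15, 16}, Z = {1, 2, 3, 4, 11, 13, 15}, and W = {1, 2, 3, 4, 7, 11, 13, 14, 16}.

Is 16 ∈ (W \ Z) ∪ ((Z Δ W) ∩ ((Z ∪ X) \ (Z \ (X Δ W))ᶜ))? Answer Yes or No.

16 ∈ W and 16 ∉ Z, so 16 ∈ W \ Z
16 ∉ Z and 16 ∈ W, so 16 ∈ Z Δ W
16 ∉ Z and 16 ∈ X, so 16 ∈ Z ∪ X
16 ∈ X and 16 ∈ W, so 16 ∉ X Δ W
16 ∉ Z and 16 ∉ (X Δ W), so 16 ∉ Z \ (X Δ W)
16 ∈ (Z \ (X Δ W))ᶜ since 16 ∉ (Z \ (X Δ W))
16 ∈ (Z ∪ X) and 16 ∈ (Z \ (X Δ W))ᶜ, so 16 ∉ (Z ∪ X) \ (Z \ (X Δ W))ᶜ
16 ∈ (Z Δ W) and 16 ∉ ((Z ∪ X) \ (Z \ (X Δ W))ᶜ), so 16 ∉ (Z Δ W) ∩ ((Z ∪ X) \ (Z \ (X Δ W))ᶜ)
16 ∈ (W \ Z) and 16 ∉ ((Z Δ W) ∩ ((Z ∪ X) \ (Z \ (X Δ W))ᶜ)), so 16 ∈ (W \ Z) ∪ ((Z Δ W) ∩ ((Z ∪ X) \ (Z \ (X Δ W))ᶜ))

Yes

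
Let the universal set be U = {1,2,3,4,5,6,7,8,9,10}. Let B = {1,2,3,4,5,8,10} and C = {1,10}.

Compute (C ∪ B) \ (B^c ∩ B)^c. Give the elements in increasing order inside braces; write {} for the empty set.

C ∪ B = {1,2,3,4,5,8,10}
B^c = {6,7,9}
B^c ∩ B = {}
(B^c ∩ B)^c = {1,2,3,4,5,6,7,8,9,10}
(C ∪ B) \ (B^c ∩ B)^c = {}

{}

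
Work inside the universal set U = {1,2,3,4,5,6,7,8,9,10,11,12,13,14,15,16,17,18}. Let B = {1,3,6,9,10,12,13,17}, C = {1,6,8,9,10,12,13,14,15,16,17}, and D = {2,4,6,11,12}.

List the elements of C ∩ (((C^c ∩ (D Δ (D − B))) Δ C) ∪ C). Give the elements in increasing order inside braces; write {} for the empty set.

{1,6,8,9,10,12,13,14,15,16,17}

C^c = {2,3,4,5,7,11,18}
D − B = {2,4,11}
D Δ (D − B) = {6,12}
C^c ∩ (D Δ (D − B)) = {}
(C^c ∩ (D Δ (D − B))) Δ C = {1,6,8,9,10,12,13,14,15,16,17}
((C^c ∩ (D Δ (D − B))) Δ C) ∪ C = {1,6,8,9,10,12,13,14,15,16,17}
C ∩ (((C^c ∩ (D Δ (D − B))) Δ C) ∪ C) = {1,6,8,9,10,12,13,14,15,16,17}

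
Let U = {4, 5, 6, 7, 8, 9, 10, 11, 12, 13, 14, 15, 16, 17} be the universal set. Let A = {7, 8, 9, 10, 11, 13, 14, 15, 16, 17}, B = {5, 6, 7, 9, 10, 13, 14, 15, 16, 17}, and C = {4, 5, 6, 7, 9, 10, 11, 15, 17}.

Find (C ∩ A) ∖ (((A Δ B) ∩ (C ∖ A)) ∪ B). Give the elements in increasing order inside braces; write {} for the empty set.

C ∩ A = {7, 9, 10, 11, 15, 17}
A Δ B = {5, 6, 8, 11}
C ∖ A = {4, 5, 6}
(A Δ B) ∩ (C ∖ A) = {5, 6}
((A Δ B) ∩ (C ∖ A)) ∪ B = {5, 6, 7, 9, 10, 13, 14, 15, 16, 17}
(C ∩ A) ∖ (((A Δ B) ∩ (C ∖ A)) ∪ B) = {11}

{11}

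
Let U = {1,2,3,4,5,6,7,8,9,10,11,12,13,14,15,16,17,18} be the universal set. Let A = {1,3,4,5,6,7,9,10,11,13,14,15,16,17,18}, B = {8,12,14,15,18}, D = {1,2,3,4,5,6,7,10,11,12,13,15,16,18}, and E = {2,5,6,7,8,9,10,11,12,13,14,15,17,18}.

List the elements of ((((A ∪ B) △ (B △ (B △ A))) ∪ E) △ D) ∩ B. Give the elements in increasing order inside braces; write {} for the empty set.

{8,14}

A ∪ B = {1,3,4,5,6,7,8,9,10,11,12,13,14,15,16,17,18}
B △ A = {1,3,4,5,6,7,8,9,10,11,12,13,16,17}
B △ (B △ A) = {1,3,4,5,6,7,9,10,11,13,14,15,16,17,18}
(A ∪ B) △ (B △ (B △ A)) = {8,12}
((A ∪ B) △ (B △ (B △ A))) ∪ E = {2,5,6,7,8,9,10,11,12,13,14,15,17,18}
(((A ∪ B) △ (B △ (B △ A))) ∪ E) △ D = {1,3,4,8,9,14,16,17}
((((A ∪ B) △ (B △ (B △ A))) ∪ E) △ D) ∩ B = {8,14}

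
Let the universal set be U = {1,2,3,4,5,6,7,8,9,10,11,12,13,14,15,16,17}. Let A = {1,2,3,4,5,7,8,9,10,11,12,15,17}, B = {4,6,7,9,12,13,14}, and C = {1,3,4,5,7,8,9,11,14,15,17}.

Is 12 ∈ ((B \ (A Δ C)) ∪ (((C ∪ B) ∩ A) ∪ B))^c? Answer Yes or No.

12 ∈ A and 12 ∉ C, so 12 ∈ A Δ C
12 ∈ B and 12 ∈ (A Δ C), so 12 ∉ B \ (A Δ C)
12 ∉ C and 12 ∈ B, so 12 ∈ C ∪ B
12 ∈ (C ∪ B) and 12 ∈ A, so 12 ∈ (C ∪ B) ∩ A
12 ∈ ((C ∪ B) ∩ A) and 12 ∈ B, so 12 ∈ ((C ∪ B) ∩ A) ∪ B
12 ∉ (B \ (A Δ C)) and 12 ∈ (((C ∪ B) ∩ A) ∪ B), so 12 ∈ (B \ (A Δ C)) ∪ (((C ∪ B) ∩ A) ∪ B)
12 ∉ ((B \ (A Δ C)) ∪ (((C ∪ B) ∩ A) ∪ B))^c since 12 ∈ ((B \ (A Δ C)) ∪ (((C ∪ B) ∩ A) ∪ B))

No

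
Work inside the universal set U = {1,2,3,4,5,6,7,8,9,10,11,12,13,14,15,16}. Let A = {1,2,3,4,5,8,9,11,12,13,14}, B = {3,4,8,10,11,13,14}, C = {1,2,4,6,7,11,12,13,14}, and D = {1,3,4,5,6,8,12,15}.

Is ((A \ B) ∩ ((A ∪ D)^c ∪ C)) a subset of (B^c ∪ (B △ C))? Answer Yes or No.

Yes

A \ B = {1,2,5,9,12}
A ∪ D = {1,2,3,4,5,6,8,9,11,12,13,14,15}
(A ∪ D)^c = {7,10,16}
(A ∪ D)^c ∪ C = {1,2,4,6,7,10,11,12,13,14,16}
(A \ B) ∩ ((A ∪ D)^c ∪ C) = {1,2,12}
B^c = {1,2,5,6,7,9,12,15,16}
B △ C = {1,2,3,6,7,8,10,12}
B^c ∪ (B △ C) = {1,2,3,5,6,7,8,9,10,12,15,16}
Every element of {1,2,12} is in {1,2,3,5,6,7,8,9,10,12,15,16}, so (A \ B) ∩ ((A ∪ D)^c ∪ C) ⊆ B^c ∪ (B △ C).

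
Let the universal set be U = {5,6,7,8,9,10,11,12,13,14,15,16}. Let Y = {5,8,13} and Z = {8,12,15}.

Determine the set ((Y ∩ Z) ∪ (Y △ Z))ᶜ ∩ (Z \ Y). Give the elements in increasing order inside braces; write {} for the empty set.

{}

Y ∩ Z = {8}
Y △ Z = {5,12,13,15}
(Y ∩ Z) ∪ (Y △ Z) = {5,8,12,13,15}
((Y ∩ Z) ∪ (Y △ Z))ᶜ = {6,7,9,10,11,14,16}
Z \ Y = {12,15}
((Y ∩ Z) ∪ (Y △ Z))ᶜ ∩ (Z \ Y) = {}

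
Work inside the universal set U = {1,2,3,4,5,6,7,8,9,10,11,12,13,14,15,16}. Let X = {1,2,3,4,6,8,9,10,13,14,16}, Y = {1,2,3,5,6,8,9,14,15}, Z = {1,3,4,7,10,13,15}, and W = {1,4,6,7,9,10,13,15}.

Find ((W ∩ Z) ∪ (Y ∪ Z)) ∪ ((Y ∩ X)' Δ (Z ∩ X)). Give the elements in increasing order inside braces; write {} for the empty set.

{1,2,3,4,5,6,7,8,9,10,11,12,13,14,15,16}

W ∩ Z = {1,4,7,10,13,15}
Y ∪ Z = {1,2,3,4,5,6,7,8,9,10,13,14,15}
(W ∩ Z) ∪ (Y ∪ Z) = {1,2,3,4,5,6,7,8,9,10,13,14,15}
Y ∩ X = {1,2,3,6,8,9,14}
(Y ∩ X)' = {4,5,7,10,11,12,13,15,16}
Z ∩ X = {1,3,4,10,13}
(Y ∩ X)' Δ (Z ∩ X) = {1,3,5,7,11,12,15,16}
((W ∩ Z) ∪ (Y ∪ Z)) ∪ ((Y ∩ X)' Δ (Z ∩ X)) = {1,2,3,4,5,6,7,8,9,10,11,12,13,14,15,16}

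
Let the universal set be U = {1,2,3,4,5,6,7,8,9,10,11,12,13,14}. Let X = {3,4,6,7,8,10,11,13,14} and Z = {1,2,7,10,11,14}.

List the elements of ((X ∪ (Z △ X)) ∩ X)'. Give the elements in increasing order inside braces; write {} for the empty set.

{1,2,5,9,12}

Z △ X = {1,2,3,4,6,8,13}
X ∪ (Z △ X) = {1,2,3,4,6,7,8,10,11,13,14}
(X ∪ (Z △ X)) ∩ X = {3,4,6,7,8,10,11,13,14}
((X ∪ (Z △ X)) ∩ X)' = {1,2,5,9,12}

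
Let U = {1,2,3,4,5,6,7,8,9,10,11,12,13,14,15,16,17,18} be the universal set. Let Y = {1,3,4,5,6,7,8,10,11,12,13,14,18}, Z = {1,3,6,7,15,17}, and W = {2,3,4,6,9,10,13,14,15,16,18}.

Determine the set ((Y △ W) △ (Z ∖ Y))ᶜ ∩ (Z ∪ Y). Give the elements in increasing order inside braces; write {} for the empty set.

Y △ W = {1,2,5,7,8,9,11,12,15,16}
Z ∖ Y = {15,17}
(Y △ W) △ (Z ∖ Y) = {1,2,5,7,8,9,11,12,16,17}
((Y △ W) △ (Z ∖ Y))ᶜ = {3,4,6,10,13,14,15,18}
Z ∪ Y = {1,3,4,5,6,7,8,10,11,12,13,14,15,17,18}
((Y △ W) △ (Z ∖ Y))ᶜ ∩ (Z ∪ Y) = {3,4,6,10,13,14,15,18}

{3,4,6,10,13,14,15,18}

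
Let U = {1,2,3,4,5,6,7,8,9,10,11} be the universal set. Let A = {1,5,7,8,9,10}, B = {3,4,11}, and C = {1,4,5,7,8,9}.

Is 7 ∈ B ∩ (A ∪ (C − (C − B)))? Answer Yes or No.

No

7 ∈ C and 7 ∉ B, so 7 ∈ C − B
7 ∈ C and 7 ∈ (C − B), so 7 ∉ C − (C − B)
7 ∈ A and 7 ∉ (C − (C − B)), so 7 ∈ A ∪ (C − (C − B))
7 ∉ B and 7 ∈ (A ∪ (C − (C − B))), so 7 ∉ B ∩ (A ∪ (C − (C − B)))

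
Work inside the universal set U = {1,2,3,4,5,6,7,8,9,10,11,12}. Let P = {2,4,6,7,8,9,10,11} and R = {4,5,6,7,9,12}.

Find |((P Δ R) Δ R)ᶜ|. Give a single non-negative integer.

P Δ R = {2,5,8,10,11,12}
(P Δ R) Δ R = {2,4,6,7,8,9,10,11}
((P Δ R) Δ R)ᶜ = {1,3,5,12}
|((P Δ R) Δ R)ᶜ| = 4

4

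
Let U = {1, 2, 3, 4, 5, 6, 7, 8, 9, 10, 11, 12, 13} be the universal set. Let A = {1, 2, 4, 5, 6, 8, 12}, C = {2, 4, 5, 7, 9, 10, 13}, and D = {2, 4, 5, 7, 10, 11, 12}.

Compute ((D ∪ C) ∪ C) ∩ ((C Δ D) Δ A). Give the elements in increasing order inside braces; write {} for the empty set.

D ∪ C = {2, 4, 5, 7, 9, 10, 11, 12, 13}
(D ∪ C) ∪ C = {2, 4, 5, 7, 9, 10, 11, 12, 13}
C Δ D = {9, 11, 12, 13}
(C Δ D) Δ A = {1, 2, 4, 5, 6, 8, 9, 11, 13}
((D ∪ C) ∪ C) ∩ ((C Δ D) Δ A) = {2, 4, 5, 9, 11, 13}

{2, 4, 5, 9, 11, 13}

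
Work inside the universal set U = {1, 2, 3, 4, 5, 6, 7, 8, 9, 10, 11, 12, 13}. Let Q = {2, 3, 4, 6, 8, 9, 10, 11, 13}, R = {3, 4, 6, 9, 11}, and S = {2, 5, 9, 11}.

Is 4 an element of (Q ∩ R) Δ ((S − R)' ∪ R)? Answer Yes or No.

4 ∈ Q and 4 ∈ R, so 4 ∈ Q ∩ R
4 ∉ S and 4 ∈ R, so 4 ∉ S − R
4 ∈ (S − R)' since 4 ∉ (S − R)
4 ∈ (S − R)' and 4 ∈ R, so 4 ∈ (S − R)' ∪ R
4 ∈ (Q ∩ R) and 4 ∈ ((S − R)' ∪ R), so 4 ∉ (Q ∩ R) Δ ((S − R)' ∪ R)

No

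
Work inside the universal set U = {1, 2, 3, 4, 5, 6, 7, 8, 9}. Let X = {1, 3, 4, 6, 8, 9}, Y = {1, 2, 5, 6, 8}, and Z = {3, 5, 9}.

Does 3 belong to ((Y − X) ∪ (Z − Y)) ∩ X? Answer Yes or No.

Yes

3 ∉ Y and 3 ∈ X, so 3 ∉ Y − X
3 ∈ Z and 3 ∉ Y, so 3 ∈ Z − Y
3 ∉ (Y − X) and 3 ∈ (Z − Y), so 3 ∈ (Y − X) ∪ (Z − Y)
3 ∈ ((Y − X) ∪ (Z − Y)) and 3 ∈ X, so 3 ∈ ((Y − X) ∪ (Z − Y)) ∩ X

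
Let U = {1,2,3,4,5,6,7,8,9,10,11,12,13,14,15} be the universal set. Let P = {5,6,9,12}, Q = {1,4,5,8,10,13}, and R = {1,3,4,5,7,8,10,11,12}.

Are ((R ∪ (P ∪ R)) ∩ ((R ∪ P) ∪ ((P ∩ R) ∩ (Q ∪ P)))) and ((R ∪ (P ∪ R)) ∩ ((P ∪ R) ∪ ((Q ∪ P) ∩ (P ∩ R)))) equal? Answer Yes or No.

Yes

P ∪ R = {1,3,4,5,6,7,8,9,10,11,12}
R ∪ (P ∪ R) = {1,3,4,5,6,7,8,9,10,11,12}
R ∪ P = {1,3,4,5,6,7,8,9,10,11,12}
P ∩ R = {5,12}
Q ∪ P = {1,4,5,6,8,9,10,12,13}
(P ∩ R) ∩ (Q ∪ P) = {5,12}
(R ∪ P) ∪ ((P ∩ R) ∩ (Q ∪ P)) = {1,3,4,5,6,7,8,9,10,11,12}
(R ∪ (P ∪ R)) ∩ ((R ∪ P) ∪ ((P ∩ R) ∩ (Q ∪ P))) = {1,3,4,5,6,7,8,9,10,11,12}
(Q ∪ P) ∩ (P ∩ R) = {5,12}
(P ∪ R) ∪ ((Q ∪ P) ∩ (P ∩ R)) = {1,3,4,5,6,7,8,9,10,11,12}
(R ∪ (P ∪ R)) ∩ ((P ∪ R) ∪ ((Q ∪ P) ∩ (P ∩ R))) = {1,3,4,5,6,7,8,9,10,11,12}
Both equal {1,3,4,5,6,7,8,9,10,11,12}, so (R ∪ (P ∪ R)) ∩ ((R ∪ P) ∪ ((P ∩ R) ∩ (Q ∪ P))) = (R ∪ (P ∪ R)) ∩ ((P ∪ R) ∪ ((Q ∪ P) ∩ (P ∩ R))).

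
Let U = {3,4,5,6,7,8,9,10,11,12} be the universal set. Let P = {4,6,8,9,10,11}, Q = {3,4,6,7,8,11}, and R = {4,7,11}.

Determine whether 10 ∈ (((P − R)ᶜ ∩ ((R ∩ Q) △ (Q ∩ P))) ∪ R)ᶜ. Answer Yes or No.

Yes

10 ∈ P and 10 ∉ R, so 10 ∈ P − R
10 ∉ (P − R)ᶜ since 10 ∈ (P − R)
10 ∉ R and 10 ∉ Q, so 10 ∉ R ∩ Q
10 ∉ Q and 10 ∈ P, so 10 ∉ Q ∩ P
10 ∉ (R ∩ Q) and 10 ∉ (Q ∩ P), so 10 ∉ (R ∩ Q) △ (Q ∩ P)
10 ∉ (P − R)ᶜ and 10 ∉ ((R ∩ Q) △ (Q ∩ P)), so 10 ∉ (P − R)ᶜ ∩ ((R ∩ Q) △ (Q ∩ P))
10 ∉ ((P − R)ᶜ ∩ ((R ∩ Q) △ (Q ∩ P))) and 10 ∉ R, so 10 ∉ ((P − R)ᶜ ∩ ((R ∩ Q) △ (Q ∩ P))) ∪ R
10 ∈ (((P − R)ᶜ ∩ ((R ∩ Q) △ (Q ∩ P))) ∪ R)ᶜ since 10 ∉ (((P − R)ᶜ ∩ ((R ∩ Q) △ (Q ∩ P))) ∪ R)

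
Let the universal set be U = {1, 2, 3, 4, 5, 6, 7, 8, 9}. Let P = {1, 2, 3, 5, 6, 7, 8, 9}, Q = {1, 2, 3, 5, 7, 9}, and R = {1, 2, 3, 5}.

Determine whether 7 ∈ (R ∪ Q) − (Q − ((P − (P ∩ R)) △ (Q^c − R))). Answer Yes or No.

Yes

7 ∉ R and 7 ∈ Q, so 7 ∈ R ∪ Q
7 ∈ P and 7 ∉ R, so 7 ∉ P ∩ R
7 ∈ P and 7 ∉ (P ∩ R), so 7 ∈ P − (P ∩ R)
7 ∈ Q, so 7 ∉ Q^c
7 ∉ Q^c and 7 ∉ R, so 7 ∉ Q^c − R
7 ∈ (P − (P ∩ R)) and 7 ∉ (Q^c − R), so 7 ∈ (P − (P ∩ R)) △ (Q^c − R)
7 ∈ Q and 7 ∈ ((P − (P ∩ R)) △ (Q^c − R)), so 7 ∉ Q − ((P − (P ∩ R)) △ (Q^c − R))
7 ∈ (R ∪ Q) and 7 ∉ (Q − ((P − (P ∩ R)) △ (Q^c − R))), so 7 ∈ (R ∪ Q) − (Q − ((P − (P ∩ R)) △ (Q^c − R)))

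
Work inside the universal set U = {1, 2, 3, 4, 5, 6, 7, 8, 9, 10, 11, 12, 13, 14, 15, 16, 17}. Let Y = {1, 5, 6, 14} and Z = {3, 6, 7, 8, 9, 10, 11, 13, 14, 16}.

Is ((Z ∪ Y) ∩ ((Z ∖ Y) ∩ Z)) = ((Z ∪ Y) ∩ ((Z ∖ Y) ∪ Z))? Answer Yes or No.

No

Z ∪ Y = {1, 3, 5, 6, 7, 8, 9, 10, 11, 13, 14, 16}
Z ∖ Y = {3, 7, 8, 9, 10, 11, 13, 16}
(Z ∖ Y) ∩ Z = {3, 7, 8, 9, 10, 11, 13, 16}
(Z ∪ Y) ∩ ((Z ∖ Y) ∩ Z) = {3, 7, 8, 9, 10, 11, 13, 16}
(Z ∖ Y) ∪ Z = {3, 6, 7, 8, 9, 10, 11, 13, 14, 16}
(Z ∪ Y) ∩ ((Z ∖ Y) ∪ Z) = {3, 6, 7, 8, 9, 10, 11, 13, 14, 16}
6 ∈ (Z ∪ Y) ∩ ((Z ∖ Y) ∪ Z) but 6 ∉ (Z ∪ Y) ∩ ((Z ∖ Y) ∩ Z), so they differ.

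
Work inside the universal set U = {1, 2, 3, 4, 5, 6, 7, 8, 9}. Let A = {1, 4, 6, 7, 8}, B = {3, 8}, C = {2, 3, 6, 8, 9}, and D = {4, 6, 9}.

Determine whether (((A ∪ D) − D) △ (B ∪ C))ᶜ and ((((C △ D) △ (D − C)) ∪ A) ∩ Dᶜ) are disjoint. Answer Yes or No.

No

A ∪ D = {1, 4, 6, 7, 8, 9}
(A ∪ D) − D = {1, 7, 8}
B ∪ C = {2, 3, 6, 8, 9}
((A ∪ D) − D) △ (B ∪ C) = {1, 2, 3, 6, 7, 9}
(((A ∪ D) − D) △ (B ∪ C))ᶜ = {4, 5, 8}
C △ D = {2, 3, 4, 8}
D − C = {4}
(C △ D) △ (D − C) = {2, 3, 8}
((C △ D) △ (D − C)) ∪ A = {1, 2, 3, 4, 6, 7, 8}
Dᶜ = {1, 2, 3, 5, 7, 8}
(((C △ D) △ (D − C)) ∪ A) ∩ Dᶜ = {1, 2, 3, 7, 8}
8 lies in both, so they are not disjoint.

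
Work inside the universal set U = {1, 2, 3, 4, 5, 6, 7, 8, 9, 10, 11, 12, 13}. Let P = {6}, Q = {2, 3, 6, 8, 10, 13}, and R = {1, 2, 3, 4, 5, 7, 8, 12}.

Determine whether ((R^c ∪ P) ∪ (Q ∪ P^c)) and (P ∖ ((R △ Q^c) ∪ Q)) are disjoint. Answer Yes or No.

Yes

R^c = {6, 9, 10, 11, 13}
R^c ∪ P = {6, 9, 10, 11, 13}
P^c = {1, 2, 3, 4, 5, 7, 8, 9, 10, 11, 12, 13}
Q ∪ P^c = {1, 2, 3, 4, 5, 6, 7, 8, 9, 10, 11, 12, 13}
(R^c ∪ P) ∪ (Q ∪ P^c) = {1, 2, 3, 4, 5, 6, 7, 8, 9, 10, 11, 12, 13}
Q^c = {1, 4, 5, 7, 9, 11, 12}
R △ Q^c = {2, 3, 8, 9, 11}
(R △ Q^c) ∪ Q = {2, 3, 6, 8, 9, 10, 11, 13}
P ∖ ((R △ Q^c) ∪ Q) = {}
{1, 2, 3, 4, 5, 6, 7, 8, 9, 10, 11, 12, 13} and {} share no elements.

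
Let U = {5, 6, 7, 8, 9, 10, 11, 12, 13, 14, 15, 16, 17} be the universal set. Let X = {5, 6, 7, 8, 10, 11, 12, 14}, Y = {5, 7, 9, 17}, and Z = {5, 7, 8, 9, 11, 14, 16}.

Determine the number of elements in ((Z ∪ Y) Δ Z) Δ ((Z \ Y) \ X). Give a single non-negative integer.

2

Z ∪ Y = {5, 7, 8, 9, 11, 14, 16, 17}
(Z ∪ Y) Δ Z = {17}
Z \ Y = {8, 11, 14, 16}
(Z \ Y) \ X = {16}
((Z ∪ Y) Δ Z) Δ ((Z \ Y) \ X) = {16, 17}
|((Z ∪ Y) Δ Z) Δ ((Z \ Y) \ X)| = 2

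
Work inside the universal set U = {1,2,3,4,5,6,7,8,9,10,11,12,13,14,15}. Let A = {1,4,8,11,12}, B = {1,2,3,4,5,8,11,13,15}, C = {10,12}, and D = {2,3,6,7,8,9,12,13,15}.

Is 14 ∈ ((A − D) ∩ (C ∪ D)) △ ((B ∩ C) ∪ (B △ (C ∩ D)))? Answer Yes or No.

14 ∉ A and 14 ∉ D, so 14 ∉ A − D
14 ∉ C and 14 ∉ D, so 14 ∉ C ∪ D
14 ∉ (A − D) and 14 ∉ (C ∪ D), so 14 ∉ (A − D) ∩ (C ∪ D)
14 ∉ B and 14 ∉ C, so 14 ∉ B ∩ C
14 ∉ C and 14 ∉ D, so 14 ∉ C ∩ D
14 ∉ B and 14 ∉ (C ∩ D), so 14 ∉ B △ (C ∩ D)
14 ∉ (B ∩ C) and 14 ∉ (B △ (C ∩ D)), so 14 ∉ (B ∩ C) ∪ (B △ (C ∩ D))
14 ∉ ((A − D) ∩ (C ∪ D)) and 14 ∉ ((B ∩ C) ∪ (B △ (C ∩ D))), so 14 ∉ ((A − D) ∩ (C ∪ D)) △ ((B ∩ C) ∪ (B △ (C ∩ D)))

No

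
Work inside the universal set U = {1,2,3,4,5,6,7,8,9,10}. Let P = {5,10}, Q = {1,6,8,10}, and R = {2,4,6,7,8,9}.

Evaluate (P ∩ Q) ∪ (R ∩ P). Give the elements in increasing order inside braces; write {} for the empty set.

P ∩ Q = {10}
R ∩ P = {}
(P ∩ Q) ∪ (R ∩ P) = {10}

{10}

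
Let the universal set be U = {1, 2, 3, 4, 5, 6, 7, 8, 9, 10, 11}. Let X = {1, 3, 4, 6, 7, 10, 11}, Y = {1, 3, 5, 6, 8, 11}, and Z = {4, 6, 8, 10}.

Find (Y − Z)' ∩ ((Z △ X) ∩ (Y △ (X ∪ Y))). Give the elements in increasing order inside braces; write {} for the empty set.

{7}

Y − Z = {1, 3, 5, 11}
(Y − Z)' = {2, 4, 6, 7, 8, 9, 10}
Z △ X = {1, 3, 7, 8, 11}
X ∪ Y = {1, 3, 4, 5, 6, 7, 8, 10, 11}
Y △ (X ∪ Y) = {4, 7, 10}
(Z △ X) ∩ (Y △ (X ∪ Y)) = {7}
(Y − Z)' ∩ ((Z △ X) ∩ (Y △ (X ∪ Y))) = {7}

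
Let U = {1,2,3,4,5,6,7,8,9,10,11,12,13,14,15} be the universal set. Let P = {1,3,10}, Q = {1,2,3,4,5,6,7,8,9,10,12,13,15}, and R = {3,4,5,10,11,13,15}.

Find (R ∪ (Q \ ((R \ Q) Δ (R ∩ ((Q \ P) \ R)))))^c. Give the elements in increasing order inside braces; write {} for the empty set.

{14}

R \ Q = {11}
Q \ P = {2,4,5,6,7,8,9,12,13,15}
(Q \ P) \ R = {2,6,7,8,9,12}
R ∩ ((Q \ P) \ R) = {}
(R \ Q) Δ (R ∩ ((Q \ P) \ R)) = {11}
Q \ ((R \ Q) Δ (R ∩ ((Q \ P) \ R))) = {1,2,3,4,5,6,7,8,9,10,12,13,15}
R ∪ (Q \ ((R \ Q) Δ (R ∩ ((Q \ P) \ R)))) = {1,2,3,4,5,6,7,8,9,10,11,12,13,15}
(R ∪ (Q \ ((R \ Q) Δ (R ∩ ((Q \ P) \ R)))))^c = {14}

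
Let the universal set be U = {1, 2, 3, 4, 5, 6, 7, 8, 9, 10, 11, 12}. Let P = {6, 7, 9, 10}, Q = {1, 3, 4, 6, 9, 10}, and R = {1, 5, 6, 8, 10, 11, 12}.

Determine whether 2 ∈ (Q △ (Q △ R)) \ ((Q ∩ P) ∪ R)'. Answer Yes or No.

2 ∉ Q and 2 ∉ R, so 2 ∉ Q △ R
2 ∉ Q and 2 ∉ (Q △ R), so 2 ∉ Q △ (Q △ R)
2 ∉ Q and 2 ∉ P, so 2 ∉ Q ∩ P
2 ∉ (Q ∩ P) and 2 ∉ R, so 2 ∉ (Q ∩ P) ∪ R
2 ∈ ((Q ∩ P) ∪ R)' since 2 ∉ ((Q ∩ P) ∪ R)
2 ∉ (Q △ (Q △ R)) and 2 ∈ ((Q ∩ P) ∪ R)', so 2 ∉ (Q △ (Q △ R)) \ ((Q ∩ P) ∪ R)'

No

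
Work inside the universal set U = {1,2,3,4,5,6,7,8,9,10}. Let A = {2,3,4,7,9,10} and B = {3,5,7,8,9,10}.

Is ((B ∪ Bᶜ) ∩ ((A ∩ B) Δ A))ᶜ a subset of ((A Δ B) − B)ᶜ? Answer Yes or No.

Bᶜ = {1,2,4,6}
B ∪ Bᶜ = {1,2,3,4,5,6,7,8,9,10}
A ∩ B = {3,7,9,10}
(A ∩ B) Δ A = {2,4}
(B ∪ Bᶜ) ∩ ((A ∩ B) Δ A) = {2,4}
((B ∪ Bᶜ) ∩ ((A ∩ B) Δ A))ᶜ = {1,3,5,6,7,8,9,10}
A Δ B = {2,4,5,8}
(A Δ B) − B = {2,4}
((A Δ B) − B)ᶜ = {1,3,5,6,7,8,9,10}
Every element of {1,3,5,6,7,8,9,10} is in {1,3,5,6,7,8,9,10}, so ((B ∪ Bᶜ) ∩ ((A ∩ B) Δ A))ᶜ ⊆ ((A Δ B) − B)ᶜ.

Yes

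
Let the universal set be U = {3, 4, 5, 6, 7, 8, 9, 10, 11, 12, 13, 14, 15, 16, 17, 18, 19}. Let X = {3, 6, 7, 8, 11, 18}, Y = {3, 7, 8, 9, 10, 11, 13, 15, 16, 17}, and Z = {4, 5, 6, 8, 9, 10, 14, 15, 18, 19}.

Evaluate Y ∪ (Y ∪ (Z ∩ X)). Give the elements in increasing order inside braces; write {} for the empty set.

Z ∩ X = {6, 8, 18}
Y ∪ (Z ∩ X) = {3, 6, 7, 8, 9, 10, 11, 13, 15, 16, 17, 18}
Y ∪ (Y ∪ (Z ∩ X)) = {3, 6, 7, 8, 9, 10, 11, 13, 15, 16, 17, 18}

{3, 6, 7, 8, 9, 10, 11, 13, 15, 16, 17, 18}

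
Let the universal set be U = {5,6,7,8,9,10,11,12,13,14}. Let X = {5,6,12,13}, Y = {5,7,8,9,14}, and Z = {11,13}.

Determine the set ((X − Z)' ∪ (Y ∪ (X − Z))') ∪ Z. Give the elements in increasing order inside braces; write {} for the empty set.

{7,8,9,10,11,13,14}

X − Z = {5,6,12}
(X − Z)' = {7,8,9,10,11,13,14}
Y ∪ (X − Z) = {5,6,7,8,9,12,14}
(Y ∪ (X − Z))' = {10,11,13}
(X − Z)' ∪ (Y ∪ (X − Z))' = {7,8,9,10,11,13,14}
((X − Z)' ∪ (Y ∪ (X − Z))') ∪ Z = {7,8,9,10,11,13,14}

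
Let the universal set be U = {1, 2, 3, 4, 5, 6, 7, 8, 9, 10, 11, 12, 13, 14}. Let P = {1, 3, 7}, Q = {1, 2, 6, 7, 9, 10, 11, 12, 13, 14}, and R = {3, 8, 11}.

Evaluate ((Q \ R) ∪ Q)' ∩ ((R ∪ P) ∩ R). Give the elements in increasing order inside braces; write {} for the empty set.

Q \ R = {1, 2, 6, 7, 9, 10, 12, 13, 14}
(Q \ R) ∪ Q = {1, 2, 6, 7, 9, 10, 11, 12, 13, 14}
((Q \ R) ∪ Q)' = {3, 4, 5, 8}
R ∪ P = {1, 3, 7, 8, 11}
(R ∪ P) ∩ R = {3, 8, 11}
((Q \ R) ∪ Q)' ∩ ((R ∪ P) ∩ R) = {3, 8}

{3, 8}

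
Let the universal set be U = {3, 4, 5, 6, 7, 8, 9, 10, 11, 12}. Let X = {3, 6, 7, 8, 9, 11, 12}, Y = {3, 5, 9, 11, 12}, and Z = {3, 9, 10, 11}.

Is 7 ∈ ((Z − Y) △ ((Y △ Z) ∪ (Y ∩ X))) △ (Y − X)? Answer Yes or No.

No

7 ∉ Z and 7 ∉ Y, so 7 ∉ Z − Y
7 ∉ Y and 7 ∉ Z, so 7 ∉ Y △ Z
7 ∉ Y and 7 ∈ X, so 7 ∉ Y ∩ X
7 ∉ (Y △ Z) and 7 ∉ (Y ∩ X), so 7 ∉ (Y △ Z) ∪ (Y ∩ X)
7 ∉ (Z − Y) and 7 ∉ ((Y △ Z) ∪ (Y ∩ X)), so 7 ∉ (Z − Y) △ ((Y △ Z) ∪ (Y ∩ X))
7 ∉ Y and 7 ∈ X, so 7 ∉ Y − X
7 ∉ ((Z − Y) △ ((Y △ Z) ∪ (Y ∩ X))) and 7 ∉ (Y − X), so 7 ∉ ((Z − Y) △ ((Y △ Z) ∪ (Y ∩ X))) △ (Y − X)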